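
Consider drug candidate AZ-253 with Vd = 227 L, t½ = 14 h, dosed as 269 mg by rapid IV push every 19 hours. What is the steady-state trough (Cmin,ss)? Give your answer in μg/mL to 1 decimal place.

k = ln2/t½ = ln2/14 ≈ 0.049511 h⁻¹; fraction remaining f = e^(−kτ) = e^(−0.049511×19) ≈ 0.3904.
Single-dose peak C₀ = D/Vd = 269/227 ≈ 1.185 μg/mL.
Steady-state trough Cmin,ss = C₀·f/(1−f) ≈ 1.185 × 0.3904/0.6096 ≈ 0.759 μg/mL.

0.8 μg/mL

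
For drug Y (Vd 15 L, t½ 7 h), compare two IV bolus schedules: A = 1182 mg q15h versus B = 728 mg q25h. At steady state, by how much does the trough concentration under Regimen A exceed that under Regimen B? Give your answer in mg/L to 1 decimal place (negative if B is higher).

18.6 mg/L

Regimen A: f = (1/2)^(15/7) ≈ 0.2264; Cmin,ss = (1182/15)·f/(1−f) ≈ 23.061 mg/L.
Regimen B: f = (1/2)^(25/7) ≈ 0.0841; Cmin,ss = (728/15)·f/(1−f) ≈ 4.456 mg/L.
Difference ≈ 23.061 − 4.456 ≈ 18.605 mg/L.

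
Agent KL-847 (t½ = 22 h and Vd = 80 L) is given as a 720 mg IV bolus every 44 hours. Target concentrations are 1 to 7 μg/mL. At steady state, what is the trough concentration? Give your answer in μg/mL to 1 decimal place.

τ = 44 h = 2 half-lives, so f = (1/2)^2 = 0.25.
Accumulation ratio R = 1/(1 − f) = 1/0.75 = 4/3.
Single-dose peak C₀ = D/Vd = 720/80 = 9 μg/mL.
Steady-state peak Cmax,ss = C₀·R = 9 × 4/3 ≈ 12.000 μg/mL.
Steady-state trough Cmin,ss = Cmax,ss·f ≈ 12.000 × 0.25 ≈ 3.000 μg/mL.
Trough 3.0 μg/mL vs MEC 1 μg/mL: adequate.

3.0 μg/mL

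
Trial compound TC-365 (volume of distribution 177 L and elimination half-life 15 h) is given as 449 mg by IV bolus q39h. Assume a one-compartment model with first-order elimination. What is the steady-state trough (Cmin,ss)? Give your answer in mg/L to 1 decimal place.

0.5 mg/L

k = ln2/t½ = ln2/15 ≈ 0.046210 h⁻¹; fraction remaining f = e^(−kτ) = e^(−0.046210×39) ≈ 0.1649.
Each bolus raises the concentration by D/Vd = 449/177 ≈ 2.537 mg/L.
Steady-state trough Cmin,ss = C₀·f/(1−f) ≈ 2.537 × 0.1649/0.8351 ≈ 0.501 mg/L.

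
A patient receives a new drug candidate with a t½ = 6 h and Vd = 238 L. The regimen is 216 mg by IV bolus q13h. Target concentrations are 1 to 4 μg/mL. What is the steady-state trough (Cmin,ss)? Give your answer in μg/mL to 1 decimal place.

k = ln2/t½ = ln2/6 ≈ 0.115525 h⁻¹; fraction remaining f = e^(−kτ) = e^(−0.115525×13) ≈ 0.2227.
At steady state, accumulation factor R = 1/(1 − e^(−kτ)) ≈ 1.2865.
Each bolus raises the concentration by D/Vd = 216/238 ≈ 0.908 μg/mL.
Steady-state peak Cmax,ss = C₀·R ≈ 0.908 × 1.2865 ≈ 1.168 μg/mL.
Steady-state trough Cmin,ss = Cmax,ss·f ≈ 1.168 × 0.2227 ≈ 0.260 μg/mL.
Trough 0.3 μg/mL vs MEC 1 μg/mL: subtherapeutic.

0.3 μg/mL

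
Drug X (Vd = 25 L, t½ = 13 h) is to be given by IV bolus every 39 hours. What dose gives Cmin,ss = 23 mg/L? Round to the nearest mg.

4025 mg

τ/t½ = 39/13 ≈ 3, so f = (1/2)^(39/13) ≈ 0.125000.
Cmin,ss = (D/Vd)·f/(1−f), so D = Cmin,ss·Vd·(1−f)/f.
D = 23 × 25 × (1−f)/f ≈ 23 × 25 × 7.00000 ≈ 4025.00 mg.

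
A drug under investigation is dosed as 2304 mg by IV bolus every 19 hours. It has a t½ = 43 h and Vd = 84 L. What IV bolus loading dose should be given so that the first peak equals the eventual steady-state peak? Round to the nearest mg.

8733 mg

f = (1/2)^(19/43) ≈ 0.736185; accumulation ratio R = 1/(1−f) ≈ 3.79054.
Loading dose to hit Cmax,ss on first dose: D_load = D_maint·R ≈ 2304 × 3.79054 ≈ 8733.40 mg.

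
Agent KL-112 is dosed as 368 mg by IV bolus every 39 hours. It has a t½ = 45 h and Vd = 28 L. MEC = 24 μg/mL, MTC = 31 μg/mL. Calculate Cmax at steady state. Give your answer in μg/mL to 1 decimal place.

k = ln2/t½ = ln2/45 ≈ 0.015403 h⁻¹; fraction remaining f = e^(−kτ) = e^(−0.015403×39) ≈ 0.5484.
At steady state, accumulation factor R = 1/(1 − e^(−kτ)) ≈ 2.2143.
Each bolus raises the concentration by D/Vd = 368/28 ≈ 13.143 μg/mL.
Steady-state peak Cmax,ss = C₀·R ≈ 13.143 × 2.2143 ≈ 29.103 μg/mL.
Peak 29.1 μg/mL vs MTC 31 μg/mL: below toxic threshold.

29.1 μg/mL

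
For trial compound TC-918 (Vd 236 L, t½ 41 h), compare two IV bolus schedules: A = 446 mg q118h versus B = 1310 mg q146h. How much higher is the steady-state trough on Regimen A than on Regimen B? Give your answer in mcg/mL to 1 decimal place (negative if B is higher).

-0.2 mcg/mL

Regimen A: f = (1/2)^(118/41) ≈ 0.1360; Cmin,ss = (446/236)·f/(1−f) ≈ 0.297 mcg/mL.
Regimen B: f = (1/2)^(146/41) ≈ 0.0847; Cmin,ss = (1310/236)·f/(1−f) ≈ 0.514 mcg/mL.
Difference ≈ 0.297 − 0.514 ≈ -0.217 mcg/mL.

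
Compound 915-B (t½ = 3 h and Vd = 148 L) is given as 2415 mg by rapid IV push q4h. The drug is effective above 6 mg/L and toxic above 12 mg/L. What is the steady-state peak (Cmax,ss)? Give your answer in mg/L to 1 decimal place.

τ/t½ = 4/3 ≈ 1.3333, so fraction remaining f = (1/2)^(4/3) ≈ 0.3969.
At steady state, accumulation factor R = 1/(1 − e^(−kτ)) ≈ 1.6581.
Each bolus raises the concentration by D/Vd = 2415/148 ≈ 16.318 mg/L.
Cmax,ss = C₀/(1 − f) ≈ 16.318/0.6031 ≈ 27.057 mg/L.
Peak 27.1 mg/L vs MTC 12 mg/L: exceeds toxic threshold.

27.1 mg/L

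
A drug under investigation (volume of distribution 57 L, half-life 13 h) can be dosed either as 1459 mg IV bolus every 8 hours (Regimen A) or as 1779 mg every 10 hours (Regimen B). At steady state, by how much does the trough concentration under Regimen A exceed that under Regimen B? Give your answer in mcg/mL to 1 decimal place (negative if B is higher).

3.8 mcg/mL

Regimen A: f = (1/2)^(8/13) ≈ 0.6528; Cmin,ss = (1459/57)·f/(1−f) ≈ 48.126 mcg/mL.
Regimen B: f = (1/2)^(10/13) ≈ 0.5867; Cmin,ss = (1779/57)·f/(1−f) ≈ 44.305 mcg/mL.
Difference ≈ 48.126 − 44.305 ≈ 3.821 mcg/mL.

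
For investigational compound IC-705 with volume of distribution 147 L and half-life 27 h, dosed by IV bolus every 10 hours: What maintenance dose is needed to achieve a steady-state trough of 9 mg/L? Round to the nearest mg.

τ/t½ = 10/27 ≈ 0.37037, so f = (1/2)^(10/27) ≈ 0.773584.
Cmin,ss = (D/Vd)·f/(1−f), so D = Cmin,ss·Vd·(1−f)/f.
D = 9 × 147 × (1−f)/f ≈ 9 × 147 × 0.29268 ≈ 387.22 mg.

387 mg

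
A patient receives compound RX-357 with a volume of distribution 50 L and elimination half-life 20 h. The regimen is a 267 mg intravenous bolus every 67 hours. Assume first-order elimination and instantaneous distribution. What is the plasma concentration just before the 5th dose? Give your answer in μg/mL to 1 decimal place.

0.6 μg/mL

f = (1/2)^(τ/t½) = (1/2)^(67/20) ≈ 0.0981.
C₀ = D/Vd = 267/50 ≈ 5.340 μg/mL.
Before the 5th dose, 4 doses have been given. Superposition: Cmin = C₀·(f + f² + … + f^4).
≈ 5.340 × (0.0981 + 0.0096 + 0.0009 + 0.0001) ≈ 5.340 × 0.1087 ≈ 0.580 μg/mL.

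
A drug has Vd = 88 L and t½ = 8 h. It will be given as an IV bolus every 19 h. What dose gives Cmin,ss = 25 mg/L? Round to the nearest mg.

τ/t½ = 19/8 ≈ 2.375, so f = (1/2)^(19/8) ≈ 0.192776.
Cmin,ss = (D/Vd)·f/(1−f), so D = Cmin,ss·Vd·(1−f)/f.
D = 25 × 88 × (1−f)/f ≈ 25 × 88 × 4.18737 ≈ 9212.21 mg.

9212 mg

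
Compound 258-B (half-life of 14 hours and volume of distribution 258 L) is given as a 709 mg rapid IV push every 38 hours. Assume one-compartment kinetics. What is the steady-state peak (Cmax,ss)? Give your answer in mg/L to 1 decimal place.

τ/t½ = 38/14 ≈ 2.7143, so fraction remaining f = (1/2)^(38/14) ≈ 0.1524.
Accumulation ratio R = 1/(1 − f) ≈ 1/0.8476 ≈ 1.1798.
Single-dose peak C₀ = D/Vd = 709/258 ≈ 2.748 mg/L.
Cmax,ss = C₀/(1 − f) ≈ 2.748/0.8476 ≈ 3.242 mg/L.

3.2 mg/L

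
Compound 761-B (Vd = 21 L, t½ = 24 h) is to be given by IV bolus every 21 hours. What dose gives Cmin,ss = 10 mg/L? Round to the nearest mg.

τ/t½ = 21/24 ≈ 0.875, so f = (1/2)^(21/24) ≈ 0.545254.
Cmin,ss = (D/Vd)·f/(1−f), so D = Cmin,ss·Vd·(1−f)/f.
D = 10 × 21 × (1−f)/f ≈ 10 × 21 × 0.83401 ≈ 175.14 mg.

175 mg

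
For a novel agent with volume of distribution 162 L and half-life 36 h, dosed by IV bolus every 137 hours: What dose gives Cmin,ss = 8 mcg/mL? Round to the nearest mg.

τ/t½ = 137/36 ≈ 3.8056, so f = (1/2)^(137/36) ≈ 0.071518.
Cmin,ss = (D/Vd)·f/(1−f), so D = Cmin,ss·Vd·(1−f)/f.
D = 8 × 162 × (1−f)/f ≈ 8 × 162 × 12.98249 ≈ 16825.31 mg.

16825 mg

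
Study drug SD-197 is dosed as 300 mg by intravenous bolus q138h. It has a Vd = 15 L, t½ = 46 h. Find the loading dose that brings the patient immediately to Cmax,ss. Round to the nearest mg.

343 mg

f = (1/2)^(138/46) ≈ 0.125000; accumulation ratio R = 1/(1−f) ≈ 1.14286.
Loading dose to hit Cmax,ss on first dose: D_load = D_maint·R ≈ 300 × 1.14286 ≈ 342.86 mg.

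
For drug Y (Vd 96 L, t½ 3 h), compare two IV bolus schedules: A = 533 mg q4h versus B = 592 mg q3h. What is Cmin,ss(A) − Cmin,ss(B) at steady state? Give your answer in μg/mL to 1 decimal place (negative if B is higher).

Regimen A: f = (1/2)^(4/3) ≈ 0.3969; Cmin,ss = (533/96)·f/(1−f) ≈ 3.654 μg/mL.
Regimen B: f = (1/2)^(3/3) ≈ 0.5000; Cmin,ss = (592/96)·f/(1−f) ≈ 6.167 μg/mL.
Difference ≈ 3.654 − 6.167 ≈ -2.513 μg/mL.

-2.5 μg/mL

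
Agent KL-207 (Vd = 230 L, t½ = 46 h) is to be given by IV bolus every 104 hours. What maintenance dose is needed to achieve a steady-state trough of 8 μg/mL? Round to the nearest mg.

τ/t½ = 104/46 ≈ 2.2609, so f = (1/2)^(104/46) ≈ 0.208646.
Cmin,ss = (D/Vd)·f/(1−f), so D = Cmin,ss·Vd·(1−f)/f.
D = 8 × 230 × (1−f)/f ≈ 8 × 230 × 3.79281 ≈ 6978.77 mg.

6979 mg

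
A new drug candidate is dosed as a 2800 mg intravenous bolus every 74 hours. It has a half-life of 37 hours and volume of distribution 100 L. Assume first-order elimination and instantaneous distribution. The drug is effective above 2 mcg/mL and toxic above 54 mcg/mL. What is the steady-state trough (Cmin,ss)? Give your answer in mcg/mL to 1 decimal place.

τ = 74 h = 2 half-lives, so f = (1/2)^2 = 0.25.
At steady state, R = 1/(1 − 0.25) = 4/3.
Single-dose peak C₀ = D/Vd = 2800/100 = 28 mcg/mL.
Steady-state peak Cmax,ss = C₀·R = 28 × 4/3 ≈ 37.333 mcg/mL.
Steady-state trough Cmin,ss = Cmax,ss·f ≈ 37.333 × 0.25 ≈ 9.333 mcg/mL.
Trough 9.3 mcg/mL vs MEC 2 mcg/mL: adequate.

9.3 mcg/mL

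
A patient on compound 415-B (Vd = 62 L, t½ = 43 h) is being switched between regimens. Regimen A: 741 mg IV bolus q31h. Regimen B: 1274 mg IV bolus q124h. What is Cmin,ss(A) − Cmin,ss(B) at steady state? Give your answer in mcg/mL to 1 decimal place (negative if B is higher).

Regimen A: f = (1/2)^(31/43) ≈ 0.6067; Cmin,ss = (741/62)·f/(1−f) ≈ 18.436 mcg/mL.
Regimen B: f = (1/2)^(124/43) ≈ 0.1355; Cmin,ss = (1274/62)·f/(1−f) ≈ 3.221 mcg/mL.
Difference ≈ 18.436 − 3.221 ≈ 15.215 mcg/mL.

15.2 mcg/mL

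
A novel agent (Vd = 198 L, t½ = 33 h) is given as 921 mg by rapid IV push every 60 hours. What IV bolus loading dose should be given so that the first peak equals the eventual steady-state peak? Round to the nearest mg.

1286 mg

f = (1/2)^(60/33) ≈ 0.283578; accumulation ratio R = 1/(1−f) ≈ 1.39583.
Loading dose to hit Cmax,ss on first dose: D_load = D_maint·R ≈ 921 × 1.39583 ≈ 1285.56 mg.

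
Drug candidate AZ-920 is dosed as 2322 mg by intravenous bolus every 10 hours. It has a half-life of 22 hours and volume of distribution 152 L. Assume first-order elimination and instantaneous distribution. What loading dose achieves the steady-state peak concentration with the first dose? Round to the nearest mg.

8592 mg

f = (1/2)^(10/22) ≈ 0.729740; accumulation ratio R = 1/(1−f) ≈ 3.70014.
Loading dose to hit Cmax,ss on first dose: D_load = D_maint·R ≈ 2322 × 3.70014 ≈ 8591.73 mg.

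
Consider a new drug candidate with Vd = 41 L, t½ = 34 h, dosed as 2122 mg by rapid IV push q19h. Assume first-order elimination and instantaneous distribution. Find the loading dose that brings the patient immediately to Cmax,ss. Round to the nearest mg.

6608 mg

f = (1/2)^(19/34) ≈ 0.678856; accumulation ratio R = 1/(1−f) ≈ 3.11387.
Loading dose to hit Cmax,ss on first dose: D_load = D_maint·R ≈ 2122 × 3.11387 ≈ 6607.63 mg.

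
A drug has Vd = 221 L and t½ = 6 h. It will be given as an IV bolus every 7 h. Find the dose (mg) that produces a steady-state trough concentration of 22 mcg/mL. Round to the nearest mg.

6053 mg

τ/t½ = 7/6 ≈ 1.1667, so f = (1/2)^(7/6) ≈ 0.445449.
Cmin,ss = (D/Vd)·f/(1−f), so D = Cmin,ss·Vd·(1−f)/f.
D = 22 × 221 × (1−f)/f ≈ 22 × 221 × 1.24493 ≈ 6052.85 mg.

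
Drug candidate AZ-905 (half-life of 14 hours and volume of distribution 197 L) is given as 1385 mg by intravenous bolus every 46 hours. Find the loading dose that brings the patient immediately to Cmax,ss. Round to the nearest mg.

1543 mg

f = (1/2)^(46/14) ≈ 0.102542; accumulation ratio R = 1/(1−f) ≈ 1.11426.
Loading dose to hit Cmax,ss on first dose: D_load = D_maint·R ≈ 1385 × 1.11426 ≈ 1543.25 mg.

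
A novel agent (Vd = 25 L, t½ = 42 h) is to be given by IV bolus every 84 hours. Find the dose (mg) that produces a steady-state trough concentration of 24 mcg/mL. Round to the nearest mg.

1800 mg

τ/t½ = 84/42 ≈ 2, so f = (1/2)^(84/42) ≈ 0.250000.
Cmin,ss = (D/Vd)·f/(1−f), so D = Cmin,ss·Vd·(1−f)/f.
D = 24 × 25 × (1−f)/f ≈ 24 × 25 × 3.00000 ≈ 1800.00 mg.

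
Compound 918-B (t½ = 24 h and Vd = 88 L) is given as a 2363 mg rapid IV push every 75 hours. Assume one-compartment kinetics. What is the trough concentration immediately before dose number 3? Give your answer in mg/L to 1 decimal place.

3.4 mg/L

f = (1/2)^(τ/t½) = (1/2)^(75/24) ≈ 0.1146.
C₀ = D/Vd = 2363/88 ≈ 26.852 mg/L.
Before the 3rd dose, 2 doses have been given. Superposition: Cmin = C₀·(f + f²).
≈ 26.852 × (0.1146 + 0.0131) ≈ 26.852 × 0.1277 ≈ 3.429 mg/L.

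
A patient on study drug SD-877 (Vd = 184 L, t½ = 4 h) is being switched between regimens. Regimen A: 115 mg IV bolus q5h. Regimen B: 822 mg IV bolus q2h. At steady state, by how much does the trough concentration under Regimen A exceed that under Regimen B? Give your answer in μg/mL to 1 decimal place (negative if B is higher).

-10.3 μg/mL

Regimen A: f = (1/2)^(5/4) ≈ 0.4204; Cmin,ss = (115/184)·f/(1−f) ≈ 0.453 μg/mL.
Regimen B: f = (1/2)^(2/4) ≈ 0.7071; Cmin,ss = (822/184)·f/(1−f) ≈ 10.785 μg/mL.
Difference ≈ 0.453 − 10.785 ≈ -10.332 μg/mL.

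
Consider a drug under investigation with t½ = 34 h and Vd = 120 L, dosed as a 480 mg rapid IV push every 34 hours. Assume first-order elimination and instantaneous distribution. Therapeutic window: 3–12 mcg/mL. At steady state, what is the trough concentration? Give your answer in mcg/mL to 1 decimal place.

The dosing interval is 1 half-life, so f = 2^(−1) = 0.5.
At steady state, R = 1/(1 − 0.5) = 2/1.
Single-dose peak C₀ = D/Vd = 480/120 = 4 mcg/mL.
Steady-state peak Cmax,ss = C₀·R = 4 × 2/1 ≈ 8.000 mcg/mL.
Steady-state trough Cmin,ss = Cmax,ss·f ≈ 8.000 × 0.5 ≈ 4.000 mcg/mL.
Trough 4.0 mcg/mL vs MEC 3 mcg/mL: adequate.

4.0 mcg/mL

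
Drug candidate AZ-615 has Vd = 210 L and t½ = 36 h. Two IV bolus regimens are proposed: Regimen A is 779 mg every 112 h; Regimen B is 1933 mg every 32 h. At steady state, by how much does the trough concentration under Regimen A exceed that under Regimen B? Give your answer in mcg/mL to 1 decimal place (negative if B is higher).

Regimen A: f = (1/2)^(112/36) ≈ 0.1157; Cmin,ss = (779/210)·f/(1−f) ≈ 0.485 mcg/mL.
Regimen B: f = (1/2)^(32/36) ≈ 0.5400; Cmin,ss = (1933/210)·f/(1−f) ≈ 10.806 mcg/mL.
Difference ≈ 0.485 − 10.806 ≈ -10.321 mcg/mL.

-10.3 mcg/mL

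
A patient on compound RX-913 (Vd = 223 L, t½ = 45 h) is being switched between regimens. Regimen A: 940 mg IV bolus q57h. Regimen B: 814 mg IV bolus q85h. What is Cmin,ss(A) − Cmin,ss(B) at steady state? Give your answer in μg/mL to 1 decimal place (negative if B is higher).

Regimen A: f = (1/2)^(57/45) ≈ 0.4156; Cmin,ss = (940/223)·f/(1−f) ≈ 2.998 μg/mL.
Regimen B: f = (1/2)^(85/45) ≈ 0.2700; Cmin,ss = (814/223)·f/(1−f) ≈ 1.350 μg/mL.
Difference ≈ 2.998 − 1.350 ≈ 1.648 μg/mL.

1.6 μg/mL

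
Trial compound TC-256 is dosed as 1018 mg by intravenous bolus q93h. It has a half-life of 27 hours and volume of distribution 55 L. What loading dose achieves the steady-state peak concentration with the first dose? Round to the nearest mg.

1121 mg

f = (1/2)^(93/27) ≈ 0.091858; accumulation ratio R = 1/(1−f) ≈ 1.10115.
Loading dose to hit Cmax,ss on first dose: D_load = D_maint·R ≈ 1018 × 1.10115 ≈ 1120.97 mg.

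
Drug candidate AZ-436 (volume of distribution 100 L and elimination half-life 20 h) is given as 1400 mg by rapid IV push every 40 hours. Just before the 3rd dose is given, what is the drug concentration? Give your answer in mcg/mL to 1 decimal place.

4.4 mcg/mL

f = (1/2)^(τ/t½) = (1/2)^(40/20) ≈ 0.2500.
C₀ = D/Vd = 1400/100 ≈ 14.000 mcg/mL.
Before the 3rd dose, 2 doses have been given. Superposition: Cmin = C₀·(f + f²).
≈ 14.000 × (0.2500 + 0.0625) ≈ 14.000 × 0.3125 ≈ 4.375 mcg/mL.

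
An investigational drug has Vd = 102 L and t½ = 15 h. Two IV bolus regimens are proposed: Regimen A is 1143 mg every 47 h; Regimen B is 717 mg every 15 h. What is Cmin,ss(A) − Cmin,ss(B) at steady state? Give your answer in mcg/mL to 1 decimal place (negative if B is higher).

-5.6 mcg/mL

Regimen A: f = (1/2)^(47/15) ≈ 0.1140; Cmin,ss = (1143/102)·f/(1−f) ≈ 1.442 mcg/mL.
Regimen B: f = (1/2)^(15/15) ≈ 0.5000; Cmin,ss = (717/102)·f/(1−f) ≈ 7.029 mcg/mL.
Difference ≈ 1.442 − 7.029 ≈ -5.587 mcg/mL.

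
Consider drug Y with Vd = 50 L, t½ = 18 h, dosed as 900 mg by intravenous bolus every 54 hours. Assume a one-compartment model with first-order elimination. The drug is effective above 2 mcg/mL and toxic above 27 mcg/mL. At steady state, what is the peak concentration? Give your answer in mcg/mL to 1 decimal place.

20.6 mcg/mL

The dosing interval is 3 half-lives, so f = 2^(−3) = 0.125.
At steady state, R = 1/(1 − 0.125) = 8/7.
Single-dose peak C₀ = D/Vd = 900/50 = 18 mcg/mL.
Steady-state peak Cmax,ss = C₀·R = 18 × 8/7 ≈ 20.571 mcg/mL.
Peak 20.6 mcg/mL vs MTC 27 mcg/mL: below toxic threshold.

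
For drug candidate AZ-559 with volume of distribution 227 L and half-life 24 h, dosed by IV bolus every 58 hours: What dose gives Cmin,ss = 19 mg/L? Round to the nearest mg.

τ/t½ = 58/24 ≈ 2.4167, so f = (1/2)^(58/24) ≈ 0.187288.
Cmin,ss = (D/Vd)·f/(1−f), so D = Cmin,ss·Vd·(1−f)/f.
D = 19 × 227 × (1−f)/f ≈ 19 × 227 × 4.33937 ≈ 18715.70 mg.

18716 mg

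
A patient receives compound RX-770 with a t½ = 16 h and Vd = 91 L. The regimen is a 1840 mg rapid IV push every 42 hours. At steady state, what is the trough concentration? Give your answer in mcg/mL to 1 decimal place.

3.9 mcg/mL

k = ln2/t½ = ln2/16 ≈ 0.043322 h⁻¹; fraction remaining f = e^(−kτ) = e^(−0.043322×42) ≈ 0.1621.
Each bolus raises the concentration by D/Vd = 1840/91 ≈ 20.220 mcg/mL.
Steady-state trough Cmin,ss = C₀·f/(1−f) ≈ 20.220 × 0.1621/0.8379 ≈ 3.912 mcg/mL.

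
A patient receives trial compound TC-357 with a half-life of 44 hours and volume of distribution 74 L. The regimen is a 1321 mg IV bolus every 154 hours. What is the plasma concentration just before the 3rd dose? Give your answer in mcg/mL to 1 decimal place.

1.7 mcg/mL

f = (1/2)^(τ/t½) = (1/2)^(154/44) ≈ 0.0884.
C₀ = D/Vd = 1321/74 ≈ 17.851 mcg/mL.
Before the 3rd dose, 2 doses have been given. Superposition: Cmin = C₀·(f + f²).
≈ 17.851 × (0.0884 + 0.0078) ≈ 17.851 × 0.0962 ≈ 1.717 mcg/mL.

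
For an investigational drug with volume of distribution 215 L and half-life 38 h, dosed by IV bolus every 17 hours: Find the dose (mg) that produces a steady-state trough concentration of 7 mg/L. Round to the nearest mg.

547 mg

τ/t½ = 17/38 ≈ 0.44737, so f = (1/2)^(17/38) ≈ 0.733379.
Cmin,ss = (D/Vd)·f/(1−f), so D = Cmin,ss·Vd·(1−f)/f.
D = 7 × 215 × (1−f)/f ≈ 7 × 215 × 0.36355 ≈ 547.14 mg.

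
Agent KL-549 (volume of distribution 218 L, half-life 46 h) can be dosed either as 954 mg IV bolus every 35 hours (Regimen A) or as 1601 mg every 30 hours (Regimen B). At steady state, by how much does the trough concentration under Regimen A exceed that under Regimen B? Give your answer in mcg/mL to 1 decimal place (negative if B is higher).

Regimen A: f = (1/2)^(35/46) ≈ 0.5901; Cmin,ss = (954/218)·f/(1−f) ≈ 6.300 mcg/mL.
Regimen B: f = (1/2)^(30/46) ≈ 0.6363; Cmin,ss = (1601/218)·f/(1−f) ≈ 12.849 mcg/mL.
Difference ≈ 6.300 − 12.849 ≈ -6.549 mcg/mL.

-6.5 mcg/mL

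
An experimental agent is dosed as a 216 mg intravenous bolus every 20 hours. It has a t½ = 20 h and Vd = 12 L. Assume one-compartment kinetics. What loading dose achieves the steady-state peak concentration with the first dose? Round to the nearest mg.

432 mg

f = (1/2)^(20/20) ≈ 0.500000; accumulation ratio R = 1/(1−f) ≈ 2.00000.
Loading dose to hit Cmax,ss on first dose: D_load = D_maint·R ≈ 216 × 2.00000 ≈ 432.00 mg.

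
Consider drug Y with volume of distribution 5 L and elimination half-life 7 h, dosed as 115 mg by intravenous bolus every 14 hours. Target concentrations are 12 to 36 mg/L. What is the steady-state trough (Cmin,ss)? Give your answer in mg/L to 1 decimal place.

The dosing interval is 2 half-lives, so f = 2^(−2) = 0.25.
At steady state, R = 1/(1 − 0.25) = 4/3.
Single-dose peak C₀ = D/Vd = 115/5 = 23 mg/L.
Steady-state peak Cmax,ss = C₀·R = 23 × 4/3 ≈ 30.667 mg/L.
Steady-state trough Cmin,ss = Cmax,ss·f ≈ 30.667 × 0.25 ≈ 7.667 mg/L.
Trough 7.7 mg/L vs MEC 12 mg/L: subtherapeutic.

7.7 mg/L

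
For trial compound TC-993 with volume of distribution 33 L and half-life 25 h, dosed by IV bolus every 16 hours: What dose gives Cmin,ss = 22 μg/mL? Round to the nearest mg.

τ/t½ = 16/25 ≈ 0.64, so f = (1/2)^(16/25) ≈ 0.641713.
Cmin,ss = (D/Vd)·f/(1−f), so D = Cmin,ss·Vd·(1−f)/f.
D = 22 × 33 × (1−f)/f ≈ 22 × 33 × 0.55833 ≈ 405.35 mg.

405 mg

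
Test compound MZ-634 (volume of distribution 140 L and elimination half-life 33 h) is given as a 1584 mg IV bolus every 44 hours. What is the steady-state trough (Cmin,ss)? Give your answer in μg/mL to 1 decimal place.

7.4 μg/mL

Over one 44-h interval, 44/33 ≈ 1.3333 half-lives elapse, leaving f ≈ 0.3969 of each dose.
At steady state, accumulation factor R = 1/(1 − e^(−kτ)) ≈ 1.6581.
Single-dose peak C₀ = D/Vd = 1584/140 ≈ 11.314 μg/mL.
Steady-state peak Cmax,ss = C₀·R ≈ 11.314 × 1.6581 ≈ 18.760 μg/mL.
Steady-state trough Cmin,ss = Cmax,ss·f ≈ 18.760 × 0.3969 ≈ 7.446 μg/mL.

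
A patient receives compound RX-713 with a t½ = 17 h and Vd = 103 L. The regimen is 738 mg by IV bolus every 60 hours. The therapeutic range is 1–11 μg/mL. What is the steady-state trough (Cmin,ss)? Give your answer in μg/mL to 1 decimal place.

τ/t½ = 60/17 ≈ 3.5294, so fraction remaining f = (1/2)^(60/17) ≈ 0.0866.
At steady state, accumulation factor R = 1/(1 − e^(−kτ)) ≈ 1.0948.
Single-dose peak C₀ = D/Vd = 738/103 ≈ 7.165 μg/mL.
Cmax,ss = C₀/(1 − f) ≈ 7.165/0.9134 ≈ 7.844 μg/mL.
Steady-state trough Cmin,ss = Cmax,ss·f ≈ 7.844 × 0.0866 ≈ 0.679 μg/mL.
Trough 0.7 μg/mL vs MEC 1 μg/mL: subtherapeutic.

0.7 μg/mL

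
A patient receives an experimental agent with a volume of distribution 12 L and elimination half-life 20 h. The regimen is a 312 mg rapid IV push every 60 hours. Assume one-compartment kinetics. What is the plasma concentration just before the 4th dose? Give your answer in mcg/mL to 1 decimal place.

f = (1/2)^(τ/t½) = (1/2)^(60/20) ≈ 0.1250.
C₀ = D/Vd = 312/12 ≈ 26.000 mcg/mL.
Before the 4th dose, 3 doses have been given. Superposition: Cmin = C₀·(f + f² + … + f^3).
≈ 26.000 × (0.1250 + 0.0156 + 0.0020) ≈ 26.000 × 0.1426 ≈ 3.708 mcg/mL.

3.7 mcg/mL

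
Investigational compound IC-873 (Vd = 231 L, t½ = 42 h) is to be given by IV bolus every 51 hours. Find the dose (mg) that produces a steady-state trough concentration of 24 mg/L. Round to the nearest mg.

7320 mg

τ/t½ = 51/42 ≈ 1.2143, so f = (1/2)^(51/42) ≈ 0.430986.
Cmin,ss = (D/Vd)·f/(1−f), so D = Cmin,ss·Vd·(1−f)/f.
D = 24 × 231 × (1−f)/f ≈ 24 × 231 × 1.32026 ≈ 7319.52 mg.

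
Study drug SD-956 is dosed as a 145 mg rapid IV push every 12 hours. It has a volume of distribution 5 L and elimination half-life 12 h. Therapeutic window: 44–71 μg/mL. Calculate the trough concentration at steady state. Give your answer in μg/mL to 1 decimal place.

29.0 μg/mL

The dosing interval is 1 half-life, so f = 2^(−1) = 0.5.
Accumulation ratio R = 1/(1 − f) = 1/0.5 = 2/1.
Single-dose peak C₀ = D/Vd = 145/5 = 29 μg/mL.
Steady-state peak Cmax,ss = C₀·R = 29 × 2/1 ≈ 58.000 μg/mL.
Steady-state trough Cmin,ss = Cmax,ss·f ≈ 58.000 × 0.5 ≈ 29.000 μg/mL.
Trough 29.0 μg/mL vs MEC 44 μg/mL: subtherapeutic.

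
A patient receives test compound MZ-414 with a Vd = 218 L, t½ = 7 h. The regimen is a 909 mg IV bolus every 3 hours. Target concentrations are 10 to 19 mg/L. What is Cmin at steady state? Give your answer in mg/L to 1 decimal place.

12.1 mg/L

τ/t½ = 3/7 ≈ 0.42857, so fraction remaining f = (1/2)^(3/7) ≈ 0.7430.
Each bolus raises the concentration by D/Vd = 909/218 ≈ 4.170 mg/L.
Steady-state trough Cmin,ss = C₀·f/(1−f) ≈ 4.170 × 0.7430/0.2570 ≈ 12.056 mg/L.
Trough 12.1 mg/L vs MEC 10 mg/L: adequate.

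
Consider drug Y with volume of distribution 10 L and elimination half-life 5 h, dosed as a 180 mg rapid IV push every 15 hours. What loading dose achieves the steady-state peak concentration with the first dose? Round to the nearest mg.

f = (1/2)^(15/5) ≈ 0.125000; accumulation ratio R = 1/(1−f) ≈ 1.14286.
Loading dose to hit Cmax,ss on first dose: D_load = D_maint·R ≈ 180 × 1.14286 ≈ 205.71 mg.

206 mg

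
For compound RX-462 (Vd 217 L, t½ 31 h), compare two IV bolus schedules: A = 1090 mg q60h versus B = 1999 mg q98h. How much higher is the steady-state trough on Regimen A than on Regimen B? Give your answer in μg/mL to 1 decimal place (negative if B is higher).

0.6 μg/mL

Regimen A: f = (1/2)^(60/31) ≈ 0.2614; Cmin,ss = (1090/217)·f/(1−f) ≈ 1.778 μg/mL.
Regimen B: f = (1/2)^(98/31) ≈ 0.1118; Cmin,ss = (1999/217)·f/(1−f) ≈ 1.160 μg/mL.
Difference ≈ 1.778 − 1.160 ≈ 0.618 μg/mL.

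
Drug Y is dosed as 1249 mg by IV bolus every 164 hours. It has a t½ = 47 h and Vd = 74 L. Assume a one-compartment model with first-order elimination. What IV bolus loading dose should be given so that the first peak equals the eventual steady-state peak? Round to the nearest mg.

1371 mg

f = (1/2)^(164/47) ≈ 0.089043; accumulation ratio R = 1/(1−f) ≈ 1.09775.
Loading dose to hit Cmax,ss on first dose: D_load = D_maint·R ≈ 1249 × 1.09775 ≈ 1371.09 mg.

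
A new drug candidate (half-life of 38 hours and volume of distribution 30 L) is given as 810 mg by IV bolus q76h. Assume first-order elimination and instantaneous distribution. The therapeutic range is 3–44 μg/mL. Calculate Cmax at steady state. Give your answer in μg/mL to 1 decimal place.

36.0 μg/mL

The dosing interval is 2 half-lives, so f = 2^(−2) = 0.25.
At steady state, R = 1/(1 − 0.25) = 4/3.
Single-dose peak C₀ = D/Vd = 810/30 = 27 μg/mL.
Steady-state peak Cmax,ss = C₀·R = 27 × 4/3 ≈ 36.000 μg/mL.
Peak 36.0 μg/mL vs MTC 44 μg/mL: below toxic threshold.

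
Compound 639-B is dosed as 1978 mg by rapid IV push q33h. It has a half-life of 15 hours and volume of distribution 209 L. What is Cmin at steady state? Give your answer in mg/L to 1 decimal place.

τ/t½ = 33/15 ≈ 2.2, so fraction remaining f = (1/2)^(33/15) ≈ 0.2176.
Each bolus raises the concentration by D/Vd = 1978/209 ≈ 9.464 mg/L.
Steady-state trough Cmin,ss = C₀·f/(1−f) ≈ 9.464 × 0.2176/0.7824 ≈ 2.632 mg/L.

2.6 mg/L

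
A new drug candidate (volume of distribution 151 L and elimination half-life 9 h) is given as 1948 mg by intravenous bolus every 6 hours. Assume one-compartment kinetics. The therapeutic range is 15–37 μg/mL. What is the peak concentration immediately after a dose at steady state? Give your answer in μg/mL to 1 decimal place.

34.9 μg/mL

k = ln2/t½ = ln2/9 ≈ 0.077016 h⁻¹; fraction remaining f = e^(−kτ) = e^(−0.077016×6) ≈ 0.6300.
At steady state, accumulation factor R = 1/(1 − e^(−kτ)) ≈ 2.7027.
Each bolus raises the concentration by D/Vd = 1948/151 ≈ 12.901 μg/mL.
Steady-state peak Cmax,ss = C₀·R ≈ 12.901 × 2.7027 ≈ 34.868 μg/mL.
Peak 34.9 μg/mL vs MTC 37 μg/mL: below toxic threshold.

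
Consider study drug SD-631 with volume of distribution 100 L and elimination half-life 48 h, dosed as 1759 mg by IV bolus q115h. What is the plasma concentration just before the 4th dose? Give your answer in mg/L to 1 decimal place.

4.1 mg/L

f = (1/2)^(τ/t½) = (1/2)^(115/48) ≈ 0.1900.
C₀ = D/Vd = 1759/100 ≈ 17.590 mg/L.
Before the 4th dose, 3 doses have been given. Superposition: Cmin = C₀·(f + f² + … + f^3).
≈ 17.590 × (0.1900 + 0.0361 + 0.0069) ≈ 17.590 × 0.2330 ≈ 4.098 mg/L.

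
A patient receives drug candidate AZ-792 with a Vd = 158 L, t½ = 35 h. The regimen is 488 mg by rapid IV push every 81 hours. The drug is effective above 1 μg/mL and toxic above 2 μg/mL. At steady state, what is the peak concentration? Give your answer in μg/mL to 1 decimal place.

3.9 μg/mL

k = ln2/t½ = ln2/35 ≈ 0.019804 h⁻¹; fraction remaining f = e^(−kτ) = e^(−0.019804×81) ≈ 0.2011.
Accumulation ratio R = 1/(1 − f) ≈ 1/0.7989 ≈ 1.2517.
Single-dose peak C₀ = D/Vd = 488/158 ≈ 3.089 μg/mL.
Cmax,ss = C₀/(1 − f) ≈ 3.089/0.7989 ≈ 3.867 μg/mL.
Peak 3.9 μg/mL vs MTC 2 μg/mL: exceeds toxic threshold.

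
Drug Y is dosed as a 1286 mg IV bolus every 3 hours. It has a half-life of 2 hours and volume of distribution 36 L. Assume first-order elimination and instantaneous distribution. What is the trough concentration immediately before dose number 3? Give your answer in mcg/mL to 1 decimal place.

f = (1/2)^(τ/t½) = (1/2)^(3/2) ≈ 0.3536.
C₀ = D/Vd = 1286/36 ≈ 35.722 mcg/mL.
Before the 3rd dose, 2 doses have been given. Superposition: Cmin = C₀·(f + f²).
≈ 35.722 × (0.3536 + 0.1250) ≈ 35.722 × 0.4786 ≈ 17.097 mcg/mL.

17.1 mcg/mL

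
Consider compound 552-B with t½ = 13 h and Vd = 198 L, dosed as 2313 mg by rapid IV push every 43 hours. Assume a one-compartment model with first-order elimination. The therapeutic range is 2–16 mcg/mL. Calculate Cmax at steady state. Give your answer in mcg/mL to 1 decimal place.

13.0 mcg/mL

Over one 43-h interval, 43/13 ≈ 3.3077 half-lives elapse, leaving f ≈ 0.1010 of each dose.
Accumulation ratio R = 1/(1 − f) ≈ 1/0.8990 ≈ 1.1123.
Each bolus raises the concentration by D/Vd = 2313/198 ≈ 11.682 mcg/mL.
Steady-state peak Cmax,ss = C₀·R ≈ 11.682 × 1.1123 ≈ 12.994 mcg/mL.
Peak 13.0 mcg/mL vs MTC 16 mcg/mL: below toxic threshold.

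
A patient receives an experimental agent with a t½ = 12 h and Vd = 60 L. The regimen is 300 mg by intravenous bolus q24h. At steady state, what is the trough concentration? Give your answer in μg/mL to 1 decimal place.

1.7 μg/mL

The dosing interval is 2 half-lives, so f = 2^(−2) = 0.25.
Accumulation ratio R = 1/(1 − f) = 1/0.75 = 4/3.
Single-dose peak C₀ = D/Vd = 300/60 = 5 μg/mL.
Steady-state peak Cmax,ss = C₀·R = 5 × 4/3 ≈ 6.667 μg/mL.
Steady-state trough Cmin,ss = Cmax,ss·f ≈ 6.667 × 0.25 ≈ 1.667 μg/mL.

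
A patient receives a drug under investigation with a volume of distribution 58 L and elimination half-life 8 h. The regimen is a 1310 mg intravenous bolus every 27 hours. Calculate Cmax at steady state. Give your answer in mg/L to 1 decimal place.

25.0 mg/L

Over one 27-h interval, 27/8 ≈ 3.375 half-lives elapse, leaving f ≈ 0.0964 of each dose.
At steady state, accumulation factor R = 1/(1 − e^(−kτ)) ≈ 1.1067.
Single-dose peak C₀ = D/Vd = 1310/58 ≈ 22.586 mg/L.
Steady-state peak Cmax,ss = C₀·R ≈ 22.586 × 1.1067 ≈ 24.996 mg/L.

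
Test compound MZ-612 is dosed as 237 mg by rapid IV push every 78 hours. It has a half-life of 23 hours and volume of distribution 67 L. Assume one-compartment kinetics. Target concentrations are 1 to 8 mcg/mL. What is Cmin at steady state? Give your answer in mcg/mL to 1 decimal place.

0.4 mcg/mL

k = ln2/t½ = ln2/23 ≈ 0.030137 h⁻¹; fraction remaining f = e^(−kτ) = e^(−0.030137×78) ≈ 0.0953.
At steady state, accumulation factor R = 1/(1 − e^(−kτ)) ≈ 1.1053.
Single-dose peak C₀ = D/Vd = 237/67 ≈ 3.537 mcg/mL.
Steady-state peak Cmax,ss = C₀·R ≈ 3.537 × 1.1053 ≈ 3.909 mcg/mL.
One interval later, Cmin,ss = Cmax,ss·e^(−kτ) ≈ 3.909 × 0.0953 ≈ 0.373 mcg/mL.
Trough 0.4 mcg/mL vs MEC 1 mcg/mL: subtherapeutic.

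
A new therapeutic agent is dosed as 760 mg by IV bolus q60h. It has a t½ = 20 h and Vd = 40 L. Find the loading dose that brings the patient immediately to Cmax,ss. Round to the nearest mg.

f = (1/2)^(60/20) ≈ 0.125000; accumulation ratio R = 1/(1−f) ≈ 1.14286.
Loading dose to hit Cmax,ss on first dose: D_load = D_maint·R ≈ 760 × 1.14286 ≈ 868.57 mg.

869 mg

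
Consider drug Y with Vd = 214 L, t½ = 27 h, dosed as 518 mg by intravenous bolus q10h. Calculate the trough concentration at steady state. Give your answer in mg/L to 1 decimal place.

8.3 mg/L

Over one 10-h interval, 10/27 ≈ 0.37037 half-lives elapse, leaving f ≈ 0.7736 of each dose.
At steady state, accumulation factor R = 1/(1 − e^(−kτ)) ≈ 4.4170.
Single-dose peak C₀ = D/Vd = 518/214 ≈ 2.421 mg/L.
Steady-state peak Cmax,ss = C₀·R ≈ 2.421 × 4.4170 ≈ 10.694 mg/L.
Steady-state trough Cmin,ss = Cmax,ss·f ≈ 10.694 × 0.7736 ≈ 8.273 mg/L.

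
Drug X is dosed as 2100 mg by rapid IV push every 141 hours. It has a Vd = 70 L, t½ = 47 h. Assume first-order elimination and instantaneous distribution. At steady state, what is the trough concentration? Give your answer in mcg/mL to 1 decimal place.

The dosing interval is 3 half-lives, so f = 2^(−3) = 0.125.
At steady state, R = 1/(1 − 0.125) = 8/7.
Single-dose peak C₀ = D/Vd = 2100/70 = 30 mcg/mL.
Steady-state peak Cmax,ss = C₀·R = 30 × 8/7 ≈ 34.286 mcg/mL.
Steady-state trough Cmin,ss = Cmax,ss·f ≈ 34.286 × 0.125 ≈ 4.286 mcg/mL.

4.3 mcg/mL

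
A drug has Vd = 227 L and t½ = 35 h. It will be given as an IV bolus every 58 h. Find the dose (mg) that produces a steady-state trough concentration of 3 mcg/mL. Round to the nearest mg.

τ/t½ = 58/35 ≈ 1.6571, so f = (1/2)^(58/35) ≈ 0.317066.
Cmin,ss = (D/Vd)·f/(1−f), so D = Cmin,ss·Vd·(1−f)/f.
D = 3 × 227 × (1−f)/f ≈ 3 × 227 × 2.15392 ≈ 1466.82 mg.

1467 mg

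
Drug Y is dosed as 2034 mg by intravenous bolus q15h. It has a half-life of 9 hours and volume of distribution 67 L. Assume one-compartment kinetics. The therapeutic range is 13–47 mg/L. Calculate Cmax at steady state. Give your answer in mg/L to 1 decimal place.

44.3 mg/L

τ/t½ = 15/9 ≈ 1.6667, so fraction remaining f = (1/2)^(15/9) ≈ 0.3150.
Accumulation ratio R = 1/(1 − f) ≈ 1/0.6850 ≈ 1.4599.
Each bolus raises the concentration by D/Vd = 2034/67 ≈ 30.358 mg/L.
Steady-state peak Cmax,ss = C₀·R ≈ 30.358 × 1.4599 ≈ 44.320 mg/L.
Peak 44.3 mg/L vs MTC 47 mg/L: below toxic threshold.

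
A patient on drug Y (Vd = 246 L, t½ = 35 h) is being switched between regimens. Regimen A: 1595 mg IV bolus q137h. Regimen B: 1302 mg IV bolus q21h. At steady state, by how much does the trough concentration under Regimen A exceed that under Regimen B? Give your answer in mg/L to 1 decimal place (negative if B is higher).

-9.8 mg/L

Regimen A: f = (1/2)^(137/35) ≈ 0.0663; Cmin,ss = (1595/246)·f/(1−f) ≈ 0.460 mg/L.
Regimen B: f = (1/2)^(21/35) ≈ 0.6598; Cmin,ss = (1302/246)·f/(1−f) ≈ 10.265 mg/L.
Difference ≈ 0.460 − 10.265 ≈ -9.805 mg/L.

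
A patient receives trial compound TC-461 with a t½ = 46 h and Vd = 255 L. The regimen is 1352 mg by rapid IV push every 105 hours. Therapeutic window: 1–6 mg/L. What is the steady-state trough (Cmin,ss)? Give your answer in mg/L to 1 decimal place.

1.4 mg/L

τ/t½ = 105/46 ≈ 2.2826, so fraction remaining f = (1/2)^(105/46) ≈ 0.2055.
Each bolus raises the concentration by D/Vd = 1352/255 ≈ 5.302 mg/L.
Steady-state trough Cmin,ss = C₀·f/(1−f) ≈ 5.302 × 0.2055/0.7945 ≈ 1.371 mg/L.
Trough 1.4 mg/L vs MEC 1 mg/L: adequate.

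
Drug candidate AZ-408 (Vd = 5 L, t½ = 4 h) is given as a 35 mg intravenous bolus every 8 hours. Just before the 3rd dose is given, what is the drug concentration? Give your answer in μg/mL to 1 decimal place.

2.2 μg/mL

f = (1/2)^(τ/t½) = (1/2)^(8/4) ≈ 0.2500.
C₀ = D/Vd = 35/5 ≈ 7.000 μg/mL.
Before the 3rd dose, 2 doses have been given. Superposition: Cmin = C₀·(f + f²).
≈ 7.000 × (0.2500 + 0.0625) ≈ 7.000 × 0.3125 ≈ 2.188 μg/mL.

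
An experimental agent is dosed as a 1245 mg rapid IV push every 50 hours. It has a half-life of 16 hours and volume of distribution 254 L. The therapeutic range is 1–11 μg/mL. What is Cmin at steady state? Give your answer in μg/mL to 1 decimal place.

τ/t½ = 50/16 ≈ 3.125, so fraction remaining f = (1/2)^(50/16) ≈ 0.1146.
Single-dose peak C₀ = D/Vd = 1245/254 ≈ 4.902 μg/mL.
Steady-state trough Cmin,ss = C₀·f/(1−f) ≈ 4.902 × 0.1146/0.8854 ≈ 0.634 μg/mL.
Trough 0.6 μg/mL vs MEC 1 μg/mL: subtherapeutic.

0.6 μg/mL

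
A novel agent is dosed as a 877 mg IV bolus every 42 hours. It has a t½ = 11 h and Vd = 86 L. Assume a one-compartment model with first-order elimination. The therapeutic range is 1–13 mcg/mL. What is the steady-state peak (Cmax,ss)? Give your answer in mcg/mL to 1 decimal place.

11.0 mcg/mL

Over one 42-h interval, 42/11 ≈ 3.8182 half-lives elapse, leaving f ≈ 0.0709 of each dose.
At steady state, accumulation factor R = 1/(1 − e^(−kτ)) ≈ 1.0763.
Each bolus raises the concentration by D/Vd = 877/86 ≈ 10.198 mcg/mL.
Cmax,ss = C₀/(1 − f) ≈ 10.198/0.9291 ≈ 10.976 mcg/mL.
Peak 11.0 mcg/mL vs MTC 13 mcg/mL: below toxic threshold.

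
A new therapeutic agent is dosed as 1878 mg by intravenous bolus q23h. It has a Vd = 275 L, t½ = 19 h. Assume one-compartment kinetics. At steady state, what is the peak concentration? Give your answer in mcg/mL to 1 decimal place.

12.0 mcg/mL

τ/t½ = 23/19 ≈ 1.2105, so fraction remaining f = (1/2)^(23/19) ≈ 0.4321.
At steady state, accumulation factor R = 1/(1 − e^(−kτ)) ≈ 1.7609.
Each bolus raises the concentration by D/Vd = 1878/275 ≈ 6.829 mcg/mL.
Steady-state peak Cmax,ss = C₀·R ≈ 6.829 × 1.7609 ≈ 12.025 mcg/mL.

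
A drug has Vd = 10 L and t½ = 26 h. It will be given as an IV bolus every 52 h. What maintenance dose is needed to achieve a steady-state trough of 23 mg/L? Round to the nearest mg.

690 mg

τ/t½ = 52/26 ≈ 2, so f = (1/2)^(52/26) ≈ 0.250000.
Cmin,ss = (D/Vd)·f/(1−f), so D = Cmin,ss·Vd·(1−f)/f.
D = 23 × 10 × (1−f)/f ≈ 23 × 10 × 3.00000 ≈ 690.00 mg.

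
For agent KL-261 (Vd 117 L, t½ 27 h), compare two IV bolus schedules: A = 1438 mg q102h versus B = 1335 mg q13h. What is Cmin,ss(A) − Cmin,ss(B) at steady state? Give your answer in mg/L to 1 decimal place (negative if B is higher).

Regimen A: f = (1/2)^(102/27) ≈ 0.0729; Cmin,ss = (1438/117)·f/(1−f) ≈ 0.966 mg/L.
Regimen B: f = (1/2)^(13/27) ≈ 0.7162; Cmin,ss = (1335/117)·f/(1−f) ≈ 28.795 mg/L.
Difference ≈ 0.966 − 28.795 ≈ -27.829 mg/L.

-27.8 mg/L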